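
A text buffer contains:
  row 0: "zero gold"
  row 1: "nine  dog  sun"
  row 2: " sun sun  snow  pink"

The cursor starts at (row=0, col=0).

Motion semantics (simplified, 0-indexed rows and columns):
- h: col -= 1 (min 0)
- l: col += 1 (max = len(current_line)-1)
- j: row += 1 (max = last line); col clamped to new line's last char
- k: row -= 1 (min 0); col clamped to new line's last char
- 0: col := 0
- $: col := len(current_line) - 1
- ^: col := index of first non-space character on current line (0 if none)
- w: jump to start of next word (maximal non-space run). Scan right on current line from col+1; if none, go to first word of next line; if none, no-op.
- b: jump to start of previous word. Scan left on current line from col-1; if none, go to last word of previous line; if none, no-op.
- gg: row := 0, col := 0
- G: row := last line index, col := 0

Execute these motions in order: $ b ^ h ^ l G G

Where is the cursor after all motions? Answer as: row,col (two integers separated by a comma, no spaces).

After 1 ($): row=0 col=8 char='d'
After 2 (b): row=0 col=5 char='g'
After 3 (^): row=0 col=0 char='z'
After 4 (h): row=0 col=0 char='z'
After 5 (^): row=0 col=0 char='z'
After 6 (l): row=0 col=1 char='e'
After 7 (G): row=2 col=0 char='_'
After 8 (G): row=2 col=0 char='_'

Answer: 2,0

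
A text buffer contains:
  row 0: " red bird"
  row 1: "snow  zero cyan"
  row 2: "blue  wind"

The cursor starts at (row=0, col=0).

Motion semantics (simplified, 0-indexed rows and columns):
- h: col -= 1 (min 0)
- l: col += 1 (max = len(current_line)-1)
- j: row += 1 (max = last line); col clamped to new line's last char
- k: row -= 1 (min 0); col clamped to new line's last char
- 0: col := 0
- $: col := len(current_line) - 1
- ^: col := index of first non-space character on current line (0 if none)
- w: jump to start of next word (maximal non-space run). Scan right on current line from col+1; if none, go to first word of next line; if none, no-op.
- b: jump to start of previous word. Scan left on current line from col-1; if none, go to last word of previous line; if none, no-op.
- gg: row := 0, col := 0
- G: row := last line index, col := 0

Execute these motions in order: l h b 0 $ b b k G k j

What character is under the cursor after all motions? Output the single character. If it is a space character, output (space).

Answer: b

Derivation:
After 1 (l): row=0 col=1 char='r'
After 2 (h): row=0 col=0 char='_'
After 3 (b): row=0 col=0 char='_'
After 4 (0): row=0 col=0 char='_'
After 5 ($): row=0 col=8 char='d'
After 6 (b): row=0 col=5 char='b'
After 7 (b): row=0 col=1 char='r'
After 8 (k): row=0 col=1 char='r'
After 9 (G): row=2 col=0 char='b'
After 10 (k): row=1 col=0 char='s'
After 11 (j): row=2 col=0 char='b'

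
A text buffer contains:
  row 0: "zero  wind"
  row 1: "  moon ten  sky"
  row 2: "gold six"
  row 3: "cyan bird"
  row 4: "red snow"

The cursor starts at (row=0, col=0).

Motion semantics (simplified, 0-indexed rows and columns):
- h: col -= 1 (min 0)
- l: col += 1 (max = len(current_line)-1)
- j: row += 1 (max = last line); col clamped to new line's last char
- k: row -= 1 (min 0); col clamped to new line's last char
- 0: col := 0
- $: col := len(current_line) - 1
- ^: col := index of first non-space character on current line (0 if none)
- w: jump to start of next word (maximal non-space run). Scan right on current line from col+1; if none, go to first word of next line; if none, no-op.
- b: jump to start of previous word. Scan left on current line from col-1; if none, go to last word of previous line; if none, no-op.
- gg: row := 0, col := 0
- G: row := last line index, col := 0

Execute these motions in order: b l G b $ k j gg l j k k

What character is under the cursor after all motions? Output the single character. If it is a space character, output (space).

After 1 (b): row=0 col=0 char='z'
After 2 (l): row=0 col=1 char='e'
After 3 (G): row=4 col=0 char='r'
After 4 (b): row=3 col=5 char='b'
After 5 ($): row=3 col=8 char='d'
After 6 (k): row=2 col=7 char='x'
After 7 (j): row=3 col=7 char='r'
After 8 (gg): row=0 col=0 char='z'
After 9 (l): row=0 col=1 char='e'
After 10 (j): row=1 col=1 char='_'
After 11 (k): row=0 col=1 char='e'
After 12 (k): row=0 col=1 char='e'

Answer: e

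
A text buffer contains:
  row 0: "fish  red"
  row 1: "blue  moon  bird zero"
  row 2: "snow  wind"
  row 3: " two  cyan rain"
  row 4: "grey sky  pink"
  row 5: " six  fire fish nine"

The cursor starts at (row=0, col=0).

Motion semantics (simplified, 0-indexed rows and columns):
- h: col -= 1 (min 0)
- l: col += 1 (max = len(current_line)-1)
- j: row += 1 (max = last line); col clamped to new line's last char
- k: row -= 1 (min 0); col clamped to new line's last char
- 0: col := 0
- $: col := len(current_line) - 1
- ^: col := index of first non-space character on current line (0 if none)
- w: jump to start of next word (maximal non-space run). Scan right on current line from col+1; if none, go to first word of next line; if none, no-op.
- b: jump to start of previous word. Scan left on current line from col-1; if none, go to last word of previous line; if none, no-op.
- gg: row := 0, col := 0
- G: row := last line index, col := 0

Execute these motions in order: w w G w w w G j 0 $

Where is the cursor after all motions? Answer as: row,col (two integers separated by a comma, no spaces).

After 1 (w): row=0 col=6 char='r'
After 2 (w): row=1 col=0 char='b'
After 3 (G): row=5 col=0 char='_'
After 4 (w): row=5 col=1 char='s'
After 5 (w): row=5 col=6 char='f'
After 6 (w): row=5 col=11 char='f'
After 7 (G): row=5 col=0 char='_'
After 8 (j): row=5 col=0 char='_'
After 9 (0): row=5 col=0 char='_'
After 10 ($): row=5 col=19 char='e'

Answer: 5,19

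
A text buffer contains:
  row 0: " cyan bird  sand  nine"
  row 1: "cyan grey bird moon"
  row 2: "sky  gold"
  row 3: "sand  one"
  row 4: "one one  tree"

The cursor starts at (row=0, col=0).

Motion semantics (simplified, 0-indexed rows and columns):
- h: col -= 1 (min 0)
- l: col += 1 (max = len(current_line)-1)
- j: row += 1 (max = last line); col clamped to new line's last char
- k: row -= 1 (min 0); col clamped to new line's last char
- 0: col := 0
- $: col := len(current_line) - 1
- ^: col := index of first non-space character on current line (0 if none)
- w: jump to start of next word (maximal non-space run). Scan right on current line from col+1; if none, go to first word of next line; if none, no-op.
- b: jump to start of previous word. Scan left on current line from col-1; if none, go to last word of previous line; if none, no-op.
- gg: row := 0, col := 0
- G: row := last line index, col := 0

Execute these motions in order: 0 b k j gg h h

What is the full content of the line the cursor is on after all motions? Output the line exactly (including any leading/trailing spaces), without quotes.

After 1 (0): row=0 col=0 char='_'
After 2 (b): row=0 col=0 char='_'
After 3 (k): row=0 col=0 char='_'
After 4 (j): row=1 col=0 char='c'
After 5 (gg): row=0 col=0 char='_'
After 6 (h): row=0 col=0 char='_'
After 7 (h): row=0 col=0 char='_'

Answer:  cyan bird  sand  nine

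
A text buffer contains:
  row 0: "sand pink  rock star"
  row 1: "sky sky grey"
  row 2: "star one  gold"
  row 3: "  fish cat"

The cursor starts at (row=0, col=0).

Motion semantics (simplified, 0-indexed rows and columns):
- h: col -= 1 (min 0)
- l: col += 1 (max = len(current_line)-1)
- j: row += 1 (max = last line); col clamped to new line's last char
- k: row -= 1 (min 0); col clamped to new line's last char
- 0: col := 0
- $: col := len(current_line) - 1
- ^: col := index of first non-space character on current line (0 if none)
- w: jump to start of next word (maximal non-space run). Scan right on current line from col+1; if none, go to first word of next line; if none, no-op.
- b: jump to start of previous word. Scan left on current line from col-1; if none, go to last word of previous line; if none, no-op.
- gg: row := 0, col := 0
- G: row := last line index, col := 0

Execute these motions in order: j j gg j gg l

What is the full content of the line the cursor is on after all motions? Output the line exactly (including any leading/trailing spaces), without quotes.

Answer: sand pink  rock star

Derivation:
After 1 (j): row=1 col=0 char='s'
After 2 (j): row=2 col=0 char='s'
After 3 (gg): row=0 col=0 char='s'
After 4 (j): row=1 col=0 char='s'
After 5 (gg): row=0 col=0 char='s'
After 6 (l): row=0 col=1 char='a'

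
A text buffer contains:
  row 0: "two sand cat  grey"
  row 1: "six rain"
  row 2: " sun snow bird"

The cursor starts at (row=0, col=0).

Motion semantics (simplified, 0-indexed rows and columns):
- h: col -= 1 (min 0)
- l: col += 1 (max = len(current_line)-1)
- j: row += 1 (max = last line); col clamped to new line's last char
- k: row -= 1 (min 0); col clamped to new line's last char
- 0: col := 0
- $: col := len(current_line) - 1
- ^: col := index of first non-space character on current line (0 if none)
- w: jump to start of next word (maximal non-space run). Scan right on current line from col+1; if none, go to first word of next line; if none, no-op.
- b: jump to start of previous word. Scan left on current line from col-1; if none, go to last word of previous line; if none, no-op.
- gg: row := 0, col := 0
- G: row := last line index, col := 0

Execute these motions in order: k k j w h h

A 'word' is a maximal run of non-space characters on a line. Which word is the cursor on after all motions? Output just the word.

Answer: six

Derivation:
After 1 (k): row=0 col=0 char='t'
After 2 (k): row=0 col=0 char='t'
After 3 (j): row=1 col=0 char='s'
After 4 (w): row=1 col=4 char='r'
After 5 (h): row=1 col=3 char='_'
After 6 (h): row=1 col=2 char='x'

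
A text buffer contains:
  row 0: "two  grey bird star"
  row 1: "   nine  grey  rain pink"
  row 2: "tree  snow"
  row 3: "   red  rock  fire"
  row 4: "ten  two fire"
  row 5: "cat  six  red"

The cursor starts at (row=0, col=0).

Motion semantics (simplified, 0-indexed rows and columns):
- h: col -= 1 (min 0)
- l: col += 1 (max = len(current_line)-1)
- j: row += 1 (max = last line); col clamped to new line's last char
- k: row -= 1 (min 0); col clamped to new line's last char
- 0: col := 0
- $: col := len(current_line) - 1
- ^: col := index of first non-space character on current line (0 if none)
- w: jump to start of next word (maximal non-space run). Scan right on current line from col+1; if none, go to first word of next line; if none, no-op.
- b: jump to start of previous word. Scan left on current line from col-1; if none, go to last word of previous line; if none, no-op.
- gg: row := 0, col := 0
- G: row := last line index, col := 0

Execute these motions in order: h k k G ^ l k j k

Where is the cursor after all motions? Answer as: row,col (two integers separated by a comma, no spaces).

Answer: 4,1

Derivation:
After 1 (h): row=0 col=0 char='t'
After 2 (k): row=0 col=0 char='t'
After 3 (k): row=0 col=0 char='t'
After 4 (G): row=5 col=0 char='c'
After 5 (^): row=5 col=0 char='c'
After 6 (l): row=5 col=1 char='a'
After 7 (k): row=4 col=1 char='e'
After 8 (j): row=5 col=1 char='a'
After 9 (k): row=4 col=1 char='e'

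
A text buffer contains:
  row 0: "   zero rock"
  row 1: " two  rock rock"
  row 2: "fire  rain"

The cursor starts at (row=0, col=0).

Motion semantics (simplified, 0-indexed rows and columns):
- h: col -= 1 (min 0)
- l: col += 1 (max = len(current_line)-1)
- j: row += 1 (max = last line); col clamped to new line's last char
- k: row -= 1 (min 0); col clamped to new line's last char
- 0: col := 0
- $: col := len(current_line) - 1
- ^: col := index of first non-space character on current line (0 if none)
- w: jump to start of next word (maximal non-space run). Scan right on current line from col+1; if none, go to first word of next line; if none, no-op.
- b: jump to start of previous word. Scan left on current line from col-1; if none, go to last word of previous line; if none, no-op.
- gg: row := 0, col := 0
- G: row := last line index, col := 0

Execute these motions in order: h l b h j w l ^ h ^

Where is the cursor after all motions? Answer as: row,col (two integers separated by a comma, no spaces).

After 1 (h): row=0 col=0 char='_'
After 2 (l): row=0 col=1 char='_'
After 3 (b): row=0 col=1 char='_'
After 4 (h): row=0 col=0 char='_'
After 5 (j): row=1 col=0 char='_'
After 6 (w): row=1 col=1 char='t'
After 7 (l): row=1 col=2 char='w'
After 8 (^): row=1 col=1 char='t'
After 9 (h): row=1 col=0 char='_'
After 10 (^): row=1 col=1 char='t'

Answer: 1,1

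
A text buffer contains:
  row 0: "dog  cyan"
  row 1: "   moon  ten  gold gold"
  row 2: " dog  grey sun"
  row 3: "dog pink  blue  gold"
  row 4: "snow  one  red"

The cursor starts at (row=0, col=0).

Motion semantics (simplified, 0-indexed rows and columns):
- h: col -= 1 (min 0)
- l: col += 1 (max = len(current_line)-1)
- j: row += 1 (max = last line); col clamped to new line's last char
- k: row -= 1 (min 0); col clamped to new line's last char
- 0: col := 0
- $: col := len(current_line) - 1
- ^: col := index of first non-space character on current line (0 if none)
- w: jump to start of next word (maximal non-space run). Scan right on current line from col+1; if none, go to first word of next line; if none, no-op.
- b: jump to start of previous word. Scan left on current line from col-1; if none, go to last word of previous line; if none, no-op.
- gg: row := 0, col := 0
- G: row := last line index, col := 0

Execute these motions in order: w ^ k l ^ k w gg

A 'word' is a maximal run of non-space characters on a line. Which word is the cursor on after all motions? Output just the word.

Answer: dog

Derivation:
After 1 (w): row=0 col=5 char='c'
After 2 (^): row=0 col=0 char='d'
After 3 (k): row=0 col=0 char='d'
After 4 (l): row=0 col=1 char='o'
After 5 (^): row=0 col=0 char='d'
After 6 (k): row=0 col=0 char='d'
After 7 (w): row=0 col=5 char='c'
After 8 (gg): row=0 col=0 char='d'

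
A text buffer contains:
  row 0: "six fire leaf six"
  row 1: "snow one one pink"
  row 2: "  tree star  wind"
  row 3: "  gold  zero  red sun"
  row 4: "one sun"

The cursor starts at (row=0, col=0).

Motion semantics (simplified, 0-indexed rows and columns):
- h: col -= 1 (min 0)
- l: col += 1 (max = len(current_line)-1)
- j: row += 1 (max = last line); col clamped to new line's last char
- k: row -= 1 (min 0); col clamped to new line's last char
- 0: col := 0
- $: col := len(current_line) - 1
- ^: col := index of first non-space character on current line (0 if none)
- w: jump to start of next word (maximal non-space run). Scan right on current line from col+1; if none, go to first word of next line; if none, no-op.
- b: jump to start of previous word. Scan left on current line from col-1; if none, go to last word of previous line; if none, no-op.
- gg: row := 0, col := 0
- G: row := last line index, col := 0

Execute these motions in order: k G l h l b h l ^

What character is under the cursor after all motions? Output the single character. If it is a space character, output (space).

After 1 (k): row=0 col=0 char='s'
After 2 (G): row=4 col=0 char='o'
After 3 (l): row=4 col=1 char='n'
After 4 (h): row=4 col=0 char='o'
After 5 (l): row=4 col=1 char='n'
After 6 (b): row=4 col=0 char='o'
After 7 (h): row=4 col=0 char='o'
After 8 (l): row=4 col=1 char='n'
After 9 (^): row=4 col=0 char='o'

Answer: o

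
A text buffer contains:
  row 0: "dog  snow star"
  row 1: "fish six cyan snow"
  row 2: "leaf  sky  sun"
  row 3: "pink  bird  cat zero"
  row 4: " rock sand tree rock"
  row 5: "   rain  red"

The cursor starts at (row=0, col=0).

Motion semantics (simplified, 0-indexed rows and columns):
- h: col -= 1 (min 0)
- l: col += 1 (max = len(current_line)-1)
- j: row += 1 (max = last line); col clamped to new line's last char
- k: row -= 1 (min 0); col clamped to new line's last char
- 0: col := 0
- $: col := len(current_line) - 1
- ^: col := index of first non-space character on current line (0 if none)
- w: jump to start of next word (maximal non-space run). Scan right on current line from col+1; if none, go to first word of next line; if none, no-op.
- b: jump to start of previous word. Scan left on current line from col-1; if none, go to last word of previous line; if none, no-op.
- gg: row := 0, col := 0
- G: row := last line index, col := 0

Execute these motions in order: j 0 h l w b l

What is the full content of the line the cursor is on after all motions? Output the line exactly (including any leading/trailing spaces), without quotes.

Answer: fish six cyan snow

Derivation:
After 1 (j): row=1 col=0 char='f'
After 2 (0): row=1 col=0 char='f'
After 3 (h): row=1 col=0 char='f'
After 4 (l): row=1 col=1 char='i'
After 5 (w): row=1 col=5 char='s'
After 6 (b): row=1 col=0 char='f'
After 7 (l): row=1 col=1 char='i'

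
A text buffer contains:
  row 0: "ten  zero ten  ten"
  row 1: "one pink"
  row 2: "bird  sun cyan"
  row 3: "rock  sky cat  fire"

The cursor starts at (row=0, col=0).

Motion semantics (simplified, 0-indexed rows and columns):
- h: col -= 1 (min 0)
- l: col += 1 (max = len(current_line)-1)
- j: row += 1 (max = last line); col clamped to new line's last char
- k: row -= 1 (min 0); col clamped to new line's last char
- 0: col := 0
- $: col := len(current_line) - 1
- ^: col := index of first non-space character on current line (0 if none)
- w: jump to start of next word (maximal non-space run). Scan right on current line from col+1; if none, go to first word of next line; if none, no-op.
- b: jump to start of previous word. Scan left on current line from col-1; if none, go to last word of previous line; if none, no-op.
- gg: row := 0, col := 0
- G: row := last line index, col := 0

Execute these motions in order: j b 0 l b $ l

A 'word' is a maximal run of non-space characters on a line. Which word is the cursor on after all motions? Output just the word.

Answer: ten

Derivation:
After 1 (j): row=1 col=0 char='o'
After 2 (b): row=0 col=15 char='t'
After 3 (0): row=0 col=0 char='t'
After 4 (l): row=0 col=1 char='e'
After 5 (b): row=0 col=0 char='t'
After 6 ($): row=0 col=17 char='n'
After 7 (l): row=0 col=17 char='n'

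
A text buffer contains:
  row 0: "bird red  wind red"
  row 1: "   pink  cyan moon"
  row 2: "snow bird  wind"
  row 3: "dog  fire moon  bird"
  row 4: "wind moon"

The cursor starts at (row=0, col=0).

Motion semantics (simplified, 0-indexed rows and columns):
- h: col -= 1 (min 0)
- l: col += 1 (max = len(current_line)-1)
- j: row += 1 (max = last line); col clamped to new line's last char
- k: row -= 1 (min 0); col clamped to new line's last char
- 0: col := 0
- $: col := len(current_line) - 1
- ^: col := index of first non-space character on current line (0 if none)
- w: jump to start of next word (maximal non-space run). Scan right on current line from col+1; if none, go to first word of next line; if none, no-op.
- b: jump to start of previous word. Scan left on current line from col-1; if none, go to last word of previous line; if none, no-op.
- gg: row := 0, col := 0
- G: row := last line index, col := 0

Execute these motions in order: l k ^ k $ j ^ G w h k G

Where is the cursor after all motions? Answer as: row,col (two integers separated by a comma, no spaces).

Answer: 4,0

Derivation:
After 1 (l): row=0 col=1 char='i'
After 2 (k): row=0 col=1 char='i'
After 3 (^): row=0 col=0 char='b'
After 4 (k): row=0 col=0 char='b'
After 5 ($): row=0 col=17 char='d'
After 6 (j): row=1 col=17 char='n'
After 7 (^): row=1 col=3 char='p'
After 8 (G): row=4 col=0 char='w'
After 9 (w): row=4 col=5 char='m'
After 10 (h): row=4 col=4 char='_'
After 11 (k): row=3 col=4 char='_'
After 12 (G): row=4 col=0 char='w'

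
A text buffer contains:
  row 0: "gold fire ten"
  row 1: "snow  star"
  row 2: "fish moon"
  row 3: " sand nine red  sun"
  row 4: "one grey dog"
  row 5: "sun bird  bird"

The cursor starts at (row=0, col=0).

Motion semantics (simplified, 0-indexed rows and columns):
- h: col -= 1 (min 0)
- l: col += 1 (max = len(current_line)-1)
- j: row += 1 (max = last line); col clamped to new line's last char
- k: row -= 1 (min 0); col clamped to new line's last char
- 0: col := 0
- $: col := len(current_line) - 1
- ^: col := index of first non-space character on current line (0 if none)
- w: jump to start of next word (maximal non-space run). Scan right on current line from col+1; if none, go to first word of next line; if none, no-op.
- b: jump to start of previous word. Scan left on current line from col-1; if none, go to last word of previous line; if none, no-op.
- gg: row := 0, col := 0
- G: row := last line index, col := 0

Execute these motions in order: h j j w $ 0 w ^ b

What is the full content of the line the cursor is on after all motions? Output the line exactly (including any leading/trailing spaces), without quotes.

Answer: snow  star

Derivation:
After 1 (h): row=0 col=0 char='g'
After 2 (j): row=1 col=0 char='s'
After 3 (j): row=2 col=0 char='f'
After 4 (w): row=2 col=5 char='m'
After 5 ($): row=2 col=8 char='n'
After 6 (0): row=2 col=0 char='f'
After 7 (w): row=2 col=5 char='m'
After 8 (^): row=2 col=0 char='f'
After 9 (b): row=1 col=6 char='s'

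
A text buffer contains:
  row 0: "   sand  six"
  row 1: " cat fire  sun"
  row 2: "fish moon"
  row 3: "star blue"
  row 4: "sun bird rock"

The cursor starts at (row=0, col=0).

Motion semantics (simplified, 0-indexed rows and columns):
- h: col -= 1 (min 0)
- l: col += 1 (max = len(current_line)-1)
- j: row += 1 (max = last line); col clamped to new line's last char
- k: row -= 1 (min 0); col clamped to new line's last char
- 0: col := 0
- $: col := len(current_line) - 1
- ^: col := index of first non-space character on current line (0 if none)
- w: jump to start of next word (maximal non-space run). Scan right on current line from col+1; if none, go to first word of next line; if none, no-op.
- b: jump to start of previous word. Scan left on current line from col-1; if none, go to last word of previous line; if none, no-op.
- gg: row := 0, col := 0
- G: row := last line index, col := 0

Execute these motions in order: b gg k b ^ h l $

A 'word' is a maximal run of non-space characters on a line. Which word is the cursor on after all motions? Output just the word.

Answer: six

Derivation:
After 1 (b): row=0 col=0 char='_'
After 2 (gg): row=0 col=0 char='_'
After 3 (k): row=0 col=0 char='_'
After 4 (b): row=0 col=0 char='_'
After 5 (^): row=0 col=3 char='s'
After 6 (h): row=0 col=2 char='_'
After 7 (l): row=0 col=3 char='s'
After 8 ($): row=0 col=11 char='x'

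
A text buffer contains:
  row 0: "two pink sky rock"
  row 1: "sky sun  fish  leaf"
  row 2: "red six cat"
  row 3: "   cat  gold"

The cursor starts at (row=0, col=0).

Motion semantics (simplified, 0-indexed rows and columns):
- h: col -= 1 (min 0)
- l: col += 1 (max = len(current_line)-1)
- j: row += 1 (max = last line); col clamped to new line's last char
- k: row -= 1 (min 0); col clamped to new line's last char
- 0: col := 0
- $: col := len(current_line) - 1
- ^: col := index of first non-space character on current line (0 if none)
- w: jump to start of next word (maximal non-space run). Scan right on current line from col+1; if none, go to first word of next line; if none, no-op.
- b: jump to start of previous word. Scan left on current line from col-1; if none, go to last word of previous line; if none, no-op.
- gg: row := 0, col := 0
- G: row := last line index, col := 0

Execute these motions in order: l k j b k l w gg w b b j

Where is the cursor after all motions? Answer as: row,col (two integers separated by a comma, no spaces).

After 1 (l): row=0 col=1 char='w'
After 2 (k): row=0 col=1 char='w'
After 3 (j): row=1 col=1 char='k'
After 4 (b): row=1 col=0 char='s'
After 5 (k): row=0 col=0 char='t'
After 6 (l): row=0 col=1 char='w'
After 7 (w): row=0 col=4 char='p'
After 8 (gg): row=0 col=0 char='t'
After 9 (w): row=0 col=4 char='p'
After 10 (b): row=0 col=0 char='t'
After 11 (b): row=0 col=0 char='t'
After 12 (j): row=1 col=0 char='s'

Answer: 1,0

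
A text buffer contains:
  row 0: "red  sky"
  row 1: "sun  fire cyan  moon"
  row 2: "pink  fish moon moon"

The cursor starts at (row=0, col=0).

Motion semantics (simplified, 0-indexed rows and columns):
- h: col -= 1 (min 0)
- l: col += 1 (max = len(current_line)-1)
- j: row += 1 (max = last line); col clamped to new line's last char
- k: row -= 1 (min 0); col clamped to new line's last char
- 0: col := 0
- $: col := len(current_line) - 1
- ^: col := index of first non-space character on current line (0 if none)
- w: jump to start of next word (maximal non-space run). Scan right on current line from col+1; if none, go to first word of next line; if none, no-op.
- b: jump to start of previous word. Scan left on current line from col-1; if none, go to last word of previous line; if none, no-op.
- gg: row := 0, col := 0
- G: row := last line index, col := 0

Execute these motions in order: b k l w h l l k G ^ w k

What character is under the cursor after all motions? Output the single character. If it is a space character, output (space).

After 1 (b): row=0 col=0 char='r'
After 2 (k): row=0 col=0 char='r'
After 3 (l): row=0 col=1 char='e'
After 4 (w): row=0 col=5 char='s'
After 5 (h): row=0 col=4 char='_'
After 6 (l): row=0 col=5 char='s'
After 7 (l): row=0 col=6 char='k'
After 8 (k): row=0 col=6 char='k'
After 9 (G): row=2 col=0 char='p'
After 10 (^): row=2 col=0 char='p'
After 11 (w): row=2 col=6 char='f'
After 12 (k): row=1 col=6 char='i'

Answer: i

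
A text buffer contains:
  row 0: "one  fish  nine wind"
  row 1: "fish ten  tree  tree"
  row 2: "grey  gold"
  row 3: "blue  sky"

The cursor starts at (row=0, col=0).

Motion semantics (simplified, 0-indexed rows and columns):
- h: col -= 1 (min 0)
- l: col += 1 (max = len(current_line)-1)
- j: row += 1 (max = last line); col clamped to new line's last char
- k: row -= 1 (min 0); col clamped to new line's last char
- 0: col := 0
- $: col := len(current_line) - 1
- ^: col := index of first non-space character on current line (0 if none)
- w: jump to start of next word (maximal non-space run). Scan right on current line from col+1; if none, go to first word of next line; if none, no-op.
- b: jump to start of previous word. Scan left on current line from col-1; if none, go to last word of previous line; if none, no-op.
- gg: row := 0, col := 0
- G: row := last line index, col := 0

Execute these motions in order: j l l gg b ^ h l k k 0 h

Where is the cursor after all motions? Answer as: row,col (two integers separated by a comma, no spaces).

Answer: 0,0

Derivation:
After 1 (j): row=1 col=0 char='f'
After 2 (l): row=1 col=1 char='i'
After 3 (l): row=1 col=2 char='s'
After 4 (gg): row=0 col=0 char='o'
After 5 (b): row=0 col=0 char='o'
After 6 (^): row=0 col=0 char='o'
After 7 (h): row=0 col=0 char='o'
After 8 (l): row=0 col=1 char='n'
After 9 (k): row=0 col=1 char='n'
After 10 (k): row=0 col=1 char='n'
After 11 (0): row=0 col=0 char='o'
After 12 (h): row=0 col=0 char='o'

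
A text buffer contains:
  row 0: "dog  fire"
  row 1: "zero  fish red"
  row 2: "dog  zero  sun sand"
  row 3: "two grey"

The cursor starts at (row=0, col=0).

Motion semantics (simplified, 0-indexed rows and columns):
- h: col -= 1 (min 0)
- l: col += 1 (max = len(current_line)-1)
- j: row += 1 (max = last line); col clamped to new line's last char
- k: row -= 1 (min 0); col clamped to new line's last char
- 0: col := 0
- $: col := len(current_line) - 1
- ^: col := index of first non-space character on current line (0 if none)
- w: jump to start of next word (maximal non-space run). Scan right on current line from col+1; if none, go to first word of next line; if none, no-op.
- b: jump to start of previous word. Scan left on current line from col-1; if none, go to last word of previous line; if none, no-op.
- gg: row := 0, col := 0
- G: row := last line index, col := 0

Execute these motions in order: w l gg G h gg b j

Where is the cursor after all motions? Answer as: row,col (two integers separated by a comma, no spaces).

Answer: 1,0

Derivation:
After 1 (w): row=0 col=5 char='f'
After 2 (l): row=0 col=6 char='i'
After 3 (gg): row=0 col=0 char='d'
After 4 (G): row=3 col=0 char='t'
After 5 (h): row=3 col=0 char='t'
After 6 (gg): row=0 col=0 char='d'
After 7 (b): row=0 col=0 char='d'
After 8 (j): row=1 col=0 char='z'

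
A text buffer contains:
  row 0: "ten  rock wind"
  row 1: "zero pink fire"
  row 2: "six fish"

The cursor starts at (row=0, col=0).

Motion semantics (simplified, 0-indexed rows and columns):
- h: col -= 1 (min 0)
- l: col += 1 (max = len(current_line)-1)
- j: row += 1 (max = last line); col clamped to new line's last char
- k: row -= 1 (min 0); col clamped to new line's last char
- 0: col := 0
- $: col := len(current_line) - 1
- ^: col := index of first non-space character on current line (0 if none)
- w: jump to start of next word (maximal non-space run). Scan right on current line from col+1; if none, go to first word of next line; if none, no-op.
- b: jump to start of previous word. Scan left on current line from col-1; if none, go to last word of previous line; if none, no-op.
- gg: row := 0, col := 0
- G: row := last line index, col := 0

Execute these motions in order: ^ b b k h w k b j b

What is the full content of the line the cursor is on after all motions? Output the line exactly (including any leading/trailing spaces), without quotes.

Answer: ten  rock wind

Derivation:
After 1 (^): row=0 col=0 char='t'
After 2 (b): row=0 col=0 char='t'
After 3 (b): row=0 col=0 char='t'
After 4 (k): row=0 col=0 char='t'
After 5 (h): row=0 col=0 char='t'
After 6 (w): row=0 col=5 char='r'
After 7 (k): row=0 col=5 char='r'
After 8 (b): row=0 col=0 char='t'
After 9 (j): row=1 col=0 char='z'
After 10 (b): row=0 col=10 char='w'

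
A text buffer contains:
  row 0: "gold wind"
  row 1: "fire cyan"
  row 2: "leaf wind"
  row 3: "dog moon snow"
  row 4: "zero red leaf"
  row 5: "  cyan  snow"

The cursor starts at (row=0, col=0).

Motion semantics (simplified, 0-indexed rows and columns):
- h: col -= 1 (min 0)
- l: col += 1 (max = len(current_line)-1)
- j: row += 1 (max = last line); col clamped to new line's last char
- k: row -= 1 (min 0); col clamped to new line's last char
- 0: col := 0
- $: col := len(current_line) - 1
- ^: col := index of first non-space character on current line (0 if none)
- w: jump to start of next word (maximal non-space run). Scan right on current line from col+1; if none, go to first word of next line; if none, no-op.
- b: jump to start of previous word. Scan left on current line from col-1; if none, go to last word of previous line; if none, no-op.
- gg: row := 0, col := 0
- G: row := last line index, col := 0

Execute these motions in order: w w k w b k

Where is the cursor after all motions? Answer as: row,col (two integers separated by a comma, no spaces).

After 1 (w): row=0 col=5 char='w'
After 2 (w): row=1 col=0 char='f'
After 3 (k): row=0 col=0 char='g'
After 4 (w): row=0 col=5 char='w'
After 5 (b): row=0 col=0 char='g'
After 6 (k): row=0 col=0 char='g'

Answer: 0,0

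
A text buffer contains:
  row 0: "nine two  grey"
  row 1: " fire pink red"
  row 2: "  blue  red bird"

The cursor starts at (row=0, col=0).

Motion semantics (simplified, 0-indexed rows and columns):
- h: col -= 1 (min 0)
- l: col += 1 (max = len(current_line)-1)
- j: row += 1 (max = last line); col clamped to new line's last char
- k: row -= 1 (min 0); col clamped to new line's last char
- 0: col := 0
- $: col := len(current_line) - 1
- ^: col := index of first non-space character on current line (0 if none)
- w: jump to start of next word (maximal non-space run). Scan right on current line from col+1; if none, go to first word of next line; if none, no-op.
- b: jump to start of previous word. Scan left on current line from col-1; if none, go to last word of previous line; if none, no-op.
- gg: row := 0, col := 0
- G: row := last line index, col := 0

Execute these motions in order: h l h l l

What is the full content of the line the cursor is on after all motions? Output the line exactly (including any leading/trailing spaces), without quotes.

Answer: nine two  grey

Derivation:
After 1 (h): row=0 col=0 char='n'
After 2 (l): row=0 col=1 char='i'
After 3 (h): row=0 col=0 char='n'
After 4 (l): row=0 col=1 char='i'
After 5 (l): row=0 col=2 char='n'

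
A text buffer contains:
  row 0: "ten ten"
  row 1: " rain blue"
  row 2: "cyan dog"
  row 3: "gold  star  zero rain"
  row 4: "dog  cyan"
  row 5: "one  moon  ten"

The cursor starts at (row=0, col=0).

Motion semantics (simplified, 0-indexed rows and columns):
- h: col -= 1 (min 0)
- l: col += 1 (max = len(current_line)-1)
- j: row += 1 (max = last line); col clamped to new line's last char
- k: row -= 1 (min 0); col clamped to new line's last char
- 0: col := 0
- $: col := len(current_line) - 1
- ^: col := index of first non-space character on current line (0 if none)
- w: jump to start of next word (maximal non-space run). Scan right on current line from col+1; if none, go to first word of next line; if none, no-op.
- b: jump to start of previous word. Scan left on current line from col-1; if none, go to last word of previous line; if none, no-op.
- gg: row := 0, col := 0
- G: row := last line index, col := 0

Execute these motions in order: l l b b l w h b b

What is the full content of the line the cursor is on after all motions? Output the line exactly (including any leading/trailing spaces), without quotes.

After 1 (l): row=0 col=1 char='e'
After 2 (l): row=0 col=2 char='n'
After 3 (b): row=0 col=0 char='t'
After 4 (b): row=0 col=0 char='t'
After 5 (l): row=0 col=1 char='e'
After 6 (w): row=0 col=4 char='t'
After 7 (h): row=0 col=3 char='_'
After 8 (b): row=0 col=0 char='t'
After 9 (b): row=0 col=0 char='t'

Answer: ten ten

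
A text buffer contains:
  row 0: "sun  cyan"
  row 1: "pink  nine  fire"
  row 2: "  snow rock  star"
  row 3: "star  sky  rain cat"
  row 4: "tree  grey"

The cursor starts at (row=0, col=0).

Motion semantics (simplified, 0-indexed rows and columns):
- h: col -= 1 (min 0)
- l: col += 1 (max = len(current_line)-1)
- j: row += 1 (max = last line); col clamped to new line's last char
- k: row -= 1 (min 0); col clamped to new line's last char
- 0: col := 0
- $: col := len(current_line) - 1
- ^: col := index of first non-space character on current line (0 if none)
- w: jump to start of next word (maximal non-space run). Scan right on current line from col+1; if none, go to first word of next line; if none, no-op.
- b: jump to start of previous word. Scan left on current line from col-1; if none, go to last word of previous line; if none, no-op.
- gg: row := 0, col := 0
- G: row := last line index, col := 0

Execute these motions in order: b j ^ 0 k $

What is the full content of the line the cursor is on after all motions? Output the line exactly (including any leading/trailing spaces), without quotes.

After 1 (b): row=0 col=0 char='s'
After 2 (j): row=1 col=0 char='p'
After 3 (^): row=1 col=0 char='p'
After 4 (0): row=1 col=0 char='p'
After 5 (k): row=0 col=0 char='s'
After 6 ($): row=0 col=8 char='n'

Answer: sun  cyan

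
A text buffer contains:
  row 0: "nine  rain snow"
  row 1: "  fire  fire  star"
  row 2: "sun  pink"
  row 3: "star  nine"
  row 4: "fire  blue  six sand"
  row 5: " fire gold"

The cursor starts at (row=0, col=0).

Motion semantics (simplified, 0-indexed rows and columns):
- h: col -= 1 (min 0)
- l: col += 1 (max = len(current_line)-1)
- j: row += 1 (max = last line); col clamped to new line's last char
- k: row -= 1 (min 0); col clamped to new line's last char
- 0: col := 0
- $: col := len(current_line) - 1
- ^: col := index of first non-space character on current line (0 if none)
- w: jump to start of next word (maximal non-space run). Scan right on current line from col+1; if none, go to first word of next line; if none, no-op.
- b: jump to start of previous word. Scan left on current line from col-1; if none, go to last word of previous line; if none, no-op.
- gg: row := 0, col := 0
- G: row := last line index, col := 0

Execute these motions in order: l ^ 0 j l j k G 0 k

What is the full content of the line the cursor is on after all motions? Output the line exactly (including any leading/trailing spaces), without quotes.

After 1 (l): row=0 col=1 char='i'
After 2 (^): row=0 col=0 char='n'
After 3 (0): row=0 col=0 char='n'
After 4 (j): row=1 col=0 char='_'
After 5 (l): row=1 col=1 char='_'
After 6 (j): row=2 col=1 char='u'
After 7 (k): row=1 col=1 char='_'
After 8 (G): row=5 col=0 char='_'
After 9 (0): row=5 col=0 char='_'
After 10 (k): row=4 col=0 char='f'

Answer: fire  blue  six sand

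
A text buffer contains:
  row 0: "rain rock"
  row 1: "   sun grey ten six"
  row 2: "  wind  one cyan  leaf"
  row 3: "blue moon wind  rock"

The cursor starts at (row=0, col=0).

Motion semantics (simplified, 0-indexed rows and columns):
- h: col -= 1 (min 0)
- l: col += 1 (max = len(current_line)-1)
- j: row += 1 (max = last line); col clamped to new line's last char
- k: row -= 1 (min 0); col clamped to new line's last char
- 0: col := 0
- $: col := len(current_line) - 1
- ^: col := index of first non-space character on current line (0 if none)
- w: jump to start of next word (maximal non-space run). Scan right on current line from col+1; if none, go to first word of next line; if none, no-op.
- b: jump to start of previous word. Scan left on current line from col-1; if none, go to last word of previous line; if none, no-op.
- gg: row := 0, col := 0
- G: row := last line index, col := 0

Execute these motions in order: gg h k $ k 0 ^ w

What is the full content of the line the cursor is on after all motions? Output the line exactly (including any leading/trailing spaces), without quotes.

After 1 (gg): row=0 col=0 char='r'
After 2 (h): row=0 col=0 char='r'
After 3 (k): row=0 col=0 char='r'
After 4 ($): row=0 col=8 char='k'
After 5 (k): row=0 col=8 char='k'
After 6 (0): row=0 col=0 char='r'
After 7 (^): row=0 col=0 char='r'
After 8 (w): row=0 col=5 char='r'

Answer: rain rock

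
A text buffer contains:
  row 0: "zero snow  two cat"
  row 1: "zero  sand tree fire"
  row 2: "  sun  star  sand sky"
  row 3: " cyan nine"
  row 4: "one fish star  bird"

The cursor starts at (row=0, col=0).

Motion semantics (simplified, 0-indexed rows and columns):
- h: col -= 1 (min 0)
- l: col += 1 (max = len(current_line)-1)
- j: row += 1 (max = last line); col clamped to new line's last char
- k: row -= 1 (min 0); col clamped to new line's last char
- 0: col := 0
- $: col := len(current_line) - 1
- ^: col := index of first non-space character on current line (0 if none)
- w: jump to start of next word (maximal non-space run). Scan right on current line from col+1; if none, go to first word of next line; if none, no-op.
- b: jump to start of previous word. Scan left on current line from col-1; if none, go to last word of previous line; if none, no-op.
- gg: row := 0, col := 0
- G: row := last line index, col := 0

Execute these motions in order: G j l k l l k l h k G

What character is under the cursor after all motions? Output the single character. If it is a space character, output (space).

Answer: o

Derivation:
After 1 (G): row=4 col=0 char='o'
After 2 (j): row=4 col=0 char='o'
After 3 (l): row=4 col=1 char='n'
After 4 (k): row=3 col=1 char='c'
After 5 (l): row=3 col=2 char='y'
After 6 (l): row=3 col=3 char='a'
After 7 (k): row=2 col=3 char='u'
After 8 (l): row=2 col=4 char='n'
After 9 (h): row=2 col=3 char='u'
After 10 (k): row=1 col=3 char='o'
After 11 (G): row=4 col=0 char='o'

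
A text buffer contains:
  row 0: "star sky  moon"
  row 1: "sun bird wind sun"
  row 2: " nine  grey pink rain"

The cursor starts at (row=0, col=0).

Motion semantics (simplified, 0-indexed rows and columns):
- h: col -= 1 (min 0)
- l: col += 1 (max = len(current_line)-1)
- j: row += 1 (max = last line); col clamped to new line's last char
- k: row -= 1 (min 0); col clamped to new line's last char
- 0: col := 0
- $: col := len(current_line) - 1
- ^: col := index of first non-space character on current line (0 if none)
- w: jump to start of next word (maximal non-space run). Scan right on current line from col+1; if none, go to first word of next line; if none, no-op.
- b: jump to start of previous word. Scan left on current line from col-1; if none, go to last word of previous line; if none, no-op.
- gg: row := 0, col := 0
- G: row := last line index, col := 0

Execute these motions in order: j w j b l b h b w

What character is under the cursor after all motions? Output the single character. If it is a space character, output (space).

After 1 (j): row=1 col=0 char='s'
After 2 (w): row=1 col=4 char='b'
After 3 (j): row=2 col=4 char='e'
After 4 (b): row=2 col=1 char='n'
After 5 (l): row=2 col=2 char='i'
After 6 (b): row=2 col=1 char='n'
After 7 (h): row=2 col=0 char='_'
After 8 (b): row=1 col=14 char='s'
After 9 (w): row=2 col=1 char='n'

Answer: n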